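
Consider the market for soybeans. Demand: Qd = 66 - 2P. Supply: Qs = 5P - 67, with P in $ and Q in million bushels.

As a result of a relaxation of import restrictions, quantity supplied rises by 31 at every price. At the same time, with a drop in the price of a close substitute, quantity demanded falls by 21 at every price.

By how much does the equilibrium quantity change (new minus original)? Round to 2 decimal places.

-6.14

Solve the original market: 66 - 2P = 5P - 67, hence P = 19 and Q = 28.
The new curves are Qd = 45 - 2P (demand) and Qs = 5P - 36 (supply).
New equilibrium: 45 - 2P = 5P - 36 ⇒ 81 = 7P ⇒ P = 81/7 ≈ 11.5714, Q = 153/7 ≈ 21.8571.
ΔQ = 21.8571 − 28 = -6.14.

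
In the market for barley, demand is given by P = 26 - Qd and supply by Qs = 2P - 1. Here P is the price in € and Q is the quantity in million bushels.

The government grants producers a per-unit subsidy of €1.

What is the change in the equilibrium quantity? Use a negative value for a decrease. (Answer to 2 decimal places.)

+0.67

Initially, 26 - P = 2P - 1, so 27 = 3P and P = 9, Q = 17.
Since sellers receive the price plus the subsidy, the effective supply curve becomes Qs = 2P + 1.
Clearing the new market: 26 - P = 2P + 1, so P = 25/3 ≈ 8.3333 and Q = 53/3 ≈ 17.6667.
ΔQ = 17.6667 − 17 = +0.67.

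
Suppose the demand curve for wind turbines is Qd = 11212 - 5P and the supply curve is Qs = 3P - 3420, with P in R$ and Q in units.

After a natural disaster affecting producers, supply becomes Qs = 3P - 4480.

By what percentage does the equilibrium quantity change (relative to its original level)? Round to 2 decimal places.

-32.05

Before the shock: 11212 - 5P = 3P - 3420 ⇒ 14632 = 8P ⇒ P = 1829, Q = 2067.
After the shift, demand is Qd = 11212 - 5P and supply is Qs = 3P - 4480.
Equate the new curves: 11212 - 5P = 3P - 4480, giving 15692 = 8P, P = 1961.5, Q = 1404.5.
%ΔQ = (1404.5 − 2067) / 2067 × 100 = -32.05%.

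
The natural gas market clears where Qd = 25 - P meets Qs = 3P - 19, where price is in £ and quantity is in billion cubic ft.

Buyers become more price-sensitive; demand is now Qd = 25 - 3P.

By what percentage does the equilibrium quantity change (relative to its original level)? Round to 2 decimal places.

Before the shock: 25 - P = 3P - 19 ⇒ 44 = 4P ⇒ P = 11, Q = 14.
After the shift, demand is Qd = 25 - 3P and supply is Qs = 3P - 19.
New equilibrium: 25 - 3P = 3P - 19 ⇒ 44 = 6P ⇒ P = 22/3 ≈ 7.3333, Q = 3.
%ΔQ = (3 − 14) / 14 × 100 = -78.57%.

-78.57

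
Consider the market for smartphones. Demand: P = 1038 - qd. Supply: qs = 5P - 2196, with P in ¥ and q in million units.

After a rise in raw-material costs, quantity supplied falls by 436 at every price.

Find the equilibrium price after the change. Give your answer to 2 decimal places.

Before the shock: 1038 - P = 5P - 2196 ⇒ 3234 = 6P ⇒ P = 539, q = 499.
With the change applied: demand qd = 1038 - P, supply qs = 5P - 2632.
Clearing the new market: 1038 - P = 5P - 2632, so P = 1835/3 ≈ 611.6667 and q = 1279/3 ≈ 426.3333.

611.67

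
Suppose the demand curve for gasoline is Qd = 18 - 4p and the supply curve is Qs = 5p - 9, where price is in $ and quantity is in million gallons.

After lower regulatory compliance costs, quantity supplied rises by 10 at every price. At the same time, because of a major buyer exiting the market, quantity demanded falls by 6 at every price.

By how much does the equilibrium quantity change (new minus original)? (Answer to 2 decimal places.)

+1.11

Solve the original market: 18 - 4p = 5p - 9, hence p = 3 and Q = 6.
After the shift, demand is Qd = 12 - 4p and supply is Qs = 5p + 1.
Clearing the new market: 12 - 4p = 5p + 1, so p = 11/9 ≈ 1.2222 and Q = 64/9 ≈ 7.1111.
ΔQ = 7.1111 − 6 = +1.11.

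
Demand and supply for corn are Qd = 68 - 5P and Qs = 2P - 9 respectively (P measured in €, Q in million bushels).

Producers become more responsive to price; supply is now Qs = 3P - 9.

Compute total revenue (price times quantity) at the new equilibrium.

Original equilibrium: 68 - 5P = 2P - 9 gives 77 = 7P, so P = 11 and Q = 13.
The shock moves the curves to Qd = 68 - 5P and Qs = 3P - 9.
New equilibrium: 68 - 5P = 3P - 9 ⇒ 77 = 8P ⇒ P = 9.625, Q = 19.875.
New expenditure = 9.625 × 19.875 = 191.296875.

191.296875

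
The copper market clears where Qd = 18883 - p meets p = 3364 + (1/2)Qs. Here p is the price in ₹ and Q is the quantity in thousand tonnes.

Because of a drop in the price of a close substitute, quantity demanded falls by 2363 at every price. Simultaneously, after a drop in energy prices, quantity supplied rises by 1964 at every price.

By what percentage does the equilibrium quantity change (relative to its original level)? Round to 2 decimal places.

Initially, 18883 - p = 2p - 6728, so 25611 = 3p and p = 8537, Q = 10346.
The shock moves the curves to Qd = 16520 - p and Qs = 2p - 4764.
Equate the new curves: 16520 - p = 2p - 4764, giving 21284 = 3p, p = 21284/3 ≈ 7094.6667, Q = 28276/3 ≈ 9425.3333.
%ΔQ = (9425.3333 − 10346) / 10346 × 100 = -8.90%.

-8.90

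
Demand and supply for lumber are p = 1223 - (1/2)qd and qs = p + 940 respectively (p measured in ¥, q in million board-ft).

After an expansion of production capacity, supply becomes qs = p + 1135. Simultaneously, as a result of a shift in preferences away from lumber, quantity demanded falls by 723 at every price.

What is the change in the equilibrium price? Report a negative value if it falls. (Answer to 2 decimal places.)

-306.00

Original equilibrium: 2446 - 2p = p + 940 gives 1506 = 3p, so p = 502 and q = 1442.
After the shift, demand is qd = 1723 - 2p and supply is qs = p + 1135.
New equilibrium: 1723 - 2p = p + 1135 ⇒ 588 = 3p ⇒ p = 196, q = 1331.
Δp = 196 − 502 = -306.00.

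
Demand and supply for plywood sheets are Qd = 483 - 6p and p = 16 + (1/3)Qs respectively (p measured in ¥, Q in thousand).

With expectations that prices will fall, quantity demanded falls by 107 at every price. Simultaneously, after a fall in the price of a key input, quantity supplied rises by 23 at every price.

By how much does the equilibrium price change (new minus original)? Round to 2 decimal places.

-14.44

Before the shock: 483 - 6p = 3p - 48 ⇒ 531 = 9p ⇒ p = 59, Q = 129.
After the shift, demand is Qd = 376 - 6p and supply is Qs = 3p - 25.
New equilibrium: 376 - 6p = 3p - 25 ⇒ 401 = 9p ⇒ p = 401/9 ≈ 44.5556, Q = 326/3 ≈ 108.6667.
Δp = 44.5556 − 59 = -14.44.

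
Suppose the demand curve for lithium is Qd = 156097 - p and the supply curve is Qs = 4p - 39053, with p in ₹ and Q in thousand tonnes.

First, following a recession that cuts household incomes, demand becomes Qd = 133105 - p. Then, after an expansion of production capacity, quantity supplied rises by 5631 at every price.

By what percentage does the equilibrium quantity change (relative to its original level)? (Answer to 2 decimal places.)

-14.75

Solve the original market: 156097 - p = 4p - 39053, hence p = 39030 and Q = 117067.
With the change applied: demand Qd = 133105 - p, supply Qs = 4p - 33422.
New equilibrium: 133105 - p = 4p - 33422 ⇒ 166527 = 5p ⇒ p = 33305.4, Q = 99799.6.
%ΔQ = (99799.6 − 117067) / 117067 × 100 = -14.75%.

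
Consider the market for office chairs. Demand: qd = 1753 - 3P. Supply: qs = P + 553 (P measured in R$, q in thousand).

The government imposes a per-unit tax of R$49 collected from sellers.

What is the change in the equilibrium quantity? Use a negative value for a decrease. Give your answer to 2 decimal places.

-36.75

Solve the original market: 1753 - 3P = P + 553, hence P = 300 and q = 853.
Since sellers keep the price net of the tax, the effective supply curve becomes qs = P + 504.
Equate the new curves: 1753 - 3P = P + 504, giving 1249 = 4P, P = 312.25, q = 816.25.
Δq = 816.25 − 853 = -36.75.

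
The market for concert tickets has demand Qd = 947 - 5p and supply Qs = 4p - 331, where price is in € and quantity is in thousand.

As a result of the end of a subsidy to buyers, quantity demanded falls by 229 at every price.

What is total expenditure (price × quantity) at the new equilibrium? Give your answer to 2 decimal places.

Solve the original market: 947 - 5p = 4p - 331, hence p = 142 and Q = 237.
After the shift, demand is Qd = 718 - 5p and supply is Qs = 4p - 331.
Setting them equal: 718 - 5p = 4p - 331 → 1049 = 9p, so p = 1049/9 ≈ 116.5556 and Q = 1217/9 ≈ 135.2222.
New expenditure = 116.5556 × 135.2222 = 15760.90.

15760.90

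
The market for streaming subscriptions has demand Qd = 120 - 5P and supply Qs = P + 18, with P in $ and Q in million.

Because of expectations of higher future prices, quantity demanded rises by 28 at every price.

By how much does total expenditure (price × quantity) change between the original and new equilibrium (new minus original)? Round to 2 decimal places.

+264.44

Original equilibrium: 120 - 5P = P + 18 gives 102 = 6P, so P = 17 and Q = 35.
After the shift, demand is Qd = 148 - 5P and supply is Qs = P + 18.
New equilibrium: 148 - 5P = P + 18 ⇒ 130 = 6P ⇒ P = 65/3 ≈ 21.6667, Q = 119/3 ≈ 39.6667.
Expenditure moves from 17×35 = 595 to 21.6667×39.6667 = 859.4444; change = +264.44.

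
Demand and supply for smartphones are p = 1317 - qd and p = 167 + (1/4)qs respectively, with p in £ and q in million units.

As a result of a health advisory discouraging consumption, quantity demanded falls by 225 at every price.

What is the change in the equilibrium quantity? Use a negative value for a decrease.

-180

Initially, 1317 - p = 4p - 668, so 1985 = 5p and p = 397, q = 920.
With the change applied: demand qd = 1092 - p, supply qs = 4p - 668.
Equate the new curves: 1092 - p = 4p - 668, giving 1760 = 5p, p = 352, q = 740.
Δq = 740 − 920 = -180.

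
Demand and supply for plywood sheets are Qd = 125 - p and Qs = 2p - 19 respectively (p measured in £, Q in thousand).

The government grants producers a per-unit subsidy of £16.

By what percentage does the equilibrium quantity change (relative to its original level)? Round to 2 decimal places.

Initially, 125 - p = 2p - 19, so 144 = 3p and p = 48, Q = 77.
Since sellers receive the price plus the subsidy, the effective supply curve becomes Qs = 2p + 13.
Equate the new curves: 125 - p = 2p + 13, giving 112 = 3p, p = 112/3 ≈ 37.3333, Q = 263/3 ≈ 87.6667.
%ΔQ = (87.6667 − 77) / 77 × 100 = +13.85%.

+13.85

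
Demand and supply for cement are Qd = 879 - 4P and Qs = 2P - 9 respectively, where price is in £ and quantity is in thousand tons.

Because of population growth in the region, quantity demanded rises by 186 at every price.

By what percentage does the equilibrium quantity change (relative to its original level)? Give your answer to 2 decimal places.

Initially, 879 - 4P = 2P - 9, so 888 = 6P and P = 148, Q = 287.
After the shift, demand is Qd = 1065 - 4P and supply is Qs = 2P - 9.
New equilibrium: 1065 - 4P = 2P - 9 ⇒ 1074 = 6P ⇒ P = 179, Q = 349.
%ΔQ = (349 − 287) / 287 × 100 = +21.60%.

+21.60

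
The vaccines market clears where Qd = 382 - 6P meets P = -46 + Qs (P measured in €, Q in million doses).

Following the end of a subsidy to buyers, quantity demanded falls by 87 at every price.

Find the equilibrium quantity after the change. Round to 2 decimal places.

81.57

Initially, 382 - 6P = P + 46, so 336 = 7P and P = 48, Q = 94.
The shock moves the curves to Qd = 295 - 6P and Qs = P + 46.
Equate the new curves: 295 - 6P = P + 46, giving 249 = 7P, P = 249/7 ≈ 35.5714, Q = 571/7 ≈ 81.5714.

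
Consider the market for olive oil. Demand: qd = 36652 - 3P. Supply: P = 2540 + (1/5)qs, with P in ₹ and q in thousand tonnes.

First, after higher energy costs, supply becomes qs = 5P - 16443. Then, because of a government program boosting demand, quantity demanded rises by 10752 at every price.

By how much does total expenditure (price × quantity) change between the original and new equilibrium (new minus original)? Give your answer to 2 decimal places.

Initially, 36652 - 3P = 5P - 12700, so 49352 = 8P and P = 6169, q = 18145.
The new curves are qd = 47404 - 3P (demand) and qs = 5P - 16443 (supply).
Setting them equal: 47404 - 3P = 5P - 16443 → 63847 = 8P, so P = 7980.875 and q = 23461.375.
Expenditure moves from 6169×18145 = 111936505 to 7980.875×23461.375 = 187242301.203125; change = +75305796.20.

+75305796.20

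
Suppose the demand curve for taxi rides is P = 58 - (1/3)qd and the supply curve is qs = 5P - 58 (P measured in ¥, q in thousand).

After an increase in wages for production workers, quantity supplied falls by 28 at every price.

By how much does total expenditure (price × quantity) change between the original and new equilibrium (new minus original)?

Solve the original market: 174 - 3P = 5P - 58, hence P = 29 and q = 87.
The new curves are qd = 174 - 3P (demand) and qs = 5P - 86 (supply).
Setting them equal: 174 - 3P = 5P - 86 → 260 = 8P, so P = 32.5 and q = 76.5.
Expenditure moves from 29×87 = 2523 to 32.5×76.5 = 2486.25; change = -36.75.

-36.75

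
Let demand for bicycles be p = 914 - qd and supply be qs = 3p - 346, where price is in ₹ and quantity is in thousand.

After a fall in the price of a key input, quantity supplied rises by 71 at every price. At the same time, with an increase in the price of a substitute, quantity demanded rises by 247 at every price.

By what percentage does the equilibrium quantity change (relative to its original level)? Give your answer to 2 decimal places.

Original equilibrium: 914 - p = 3p - 346 gives 1260 = 4p, so p = 315 and q = 599.
The new curves are qd = 1161 - p (demand) and qs = 3p - 275 (supply).
New equilibrium: 1161 - p = 3p - 275 ⇒ 1436 = 4p ⇒ p = 359, q = 802.
%Δq = (802 − 599) / 599 × 100 = +33.89%.

+33.89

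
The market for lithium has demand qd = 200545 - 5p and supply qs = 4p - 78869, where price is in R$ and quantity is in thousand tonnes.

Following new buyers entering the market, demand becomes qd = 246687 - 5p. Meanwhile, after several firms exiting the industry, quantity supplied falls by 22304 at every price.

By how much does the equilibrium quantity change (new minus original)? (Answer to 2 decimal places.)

Solve the original market: 200545 - 5p = 4p - 78869, hence p = 31046 and q = 45315.
With the change applied: demand qd = 246687 - 5p, supply qs = 4p - 101173.
Setting them equal: 246687 - 5p = 4p - 101173 → 347860 = 9p, so p = 347860/9 ≈ 38651.1111 and q = 480883/9 ≈ 53431.4444.
Δq = 53431.4444 − 45315 = +8116.44.

+8116.44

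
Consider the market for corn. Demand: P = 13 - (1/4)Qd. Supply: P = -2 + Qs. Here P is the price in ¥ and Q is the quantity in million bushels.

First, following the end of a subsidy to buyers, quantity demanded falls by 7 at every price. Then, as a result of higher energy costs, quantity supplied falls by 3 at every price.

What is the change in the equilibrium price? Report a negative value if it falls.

Solve the original market: 52 - 4P = P + 2, hence P = 10 and Q = 12.
After the shift, demand is Qd = 45 - 4P and supply is Qs = P - 1.
New equilibrium: 45 - 4P = P - 1 ⇒ 46 = 5P ⇒ P = 9.2, Q = 8.2.
ΔP = 9.2 − 10 = -0.8.

-0.8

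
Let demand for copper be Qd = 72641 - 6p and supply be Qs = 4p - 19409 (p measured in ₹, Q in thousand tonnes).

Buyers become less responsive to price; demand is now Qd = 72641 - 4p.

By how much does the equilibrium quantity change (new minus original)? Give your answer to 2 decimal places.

Original equilibrium: 72641 - 6p = 4p - 19409 gives 92050 = 10p, so p = 9205 and Q = 17411.
With the change applied: demand Qd = 72641 - 4p, supply Qs = 4p - 19409.
New equilibrium: 72641 - 4p = 4p - 19409 ⇒ 92050 = 8p ⇒ p = 11506.25, Q = 26616.
ΔQ = 26616 − 17411 = +9205.00.

+9205.00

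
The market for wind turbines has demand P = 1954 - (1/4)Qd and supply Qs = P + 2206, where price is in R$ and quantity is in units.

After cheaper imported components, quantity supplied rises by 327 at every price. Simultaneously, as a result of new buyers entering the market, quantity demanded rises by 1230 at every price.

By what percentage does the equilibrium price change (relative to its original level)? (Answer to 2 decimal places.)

+16.10

Original equilibrium: 7816 - 4P = P + 2206 gives 5610 = 5P, so P = 1122 and Q = 3328.
With the change applied: demand Qd = 9046 - 4P, supply Qs = P + 2533.
Clearing the new market: 9046 - 4P = P + 2533, so P = 1302.6 and Q = 3835.6.
%ΔP = (1302.6 − 1122) / 1122 × 100 = +16.10%.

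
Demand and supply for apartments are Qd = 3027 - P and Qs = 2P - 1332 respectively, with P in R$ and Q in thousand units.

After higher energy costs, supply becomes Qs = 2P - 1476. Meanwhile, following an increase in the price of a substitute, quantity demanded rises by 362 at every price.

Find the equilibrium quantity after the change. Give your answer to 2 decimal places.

Initially, 3027 - P = 2P - 1332, so 4359 = 3P and P = 1453, Q = 1574.
The shock moves the curves to Qd = 3389 - P and Qs = 2P - 1476.
Clearing the new market: 3389 - P = 2P - 1476, so P = 4865/3 ≈ 1621.6667 and Q = 5302/3 ≈ 1767.3333.

1767.33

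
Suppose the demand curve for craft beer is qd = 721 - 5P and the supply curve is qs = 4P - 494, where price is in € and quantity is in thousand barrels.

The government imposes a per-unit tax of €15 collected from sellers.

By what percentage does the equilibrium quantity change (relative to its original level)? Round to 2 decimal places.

-72.46

Initially, 721 - 5P = 4P - 494, so 1215 = 9P and P = 135, q = 46.
Since sellers keep the price net of the tax, the effective supply curve becomes qs = 4P - 554.
Equate the new curves: 721 - 5P = 4P - 554, giving 1275 = 9P, P = 425/3 ≈ 141.6667, q = 38/3 ≈ 12.6667.
%Δq = (12.6667 − 46) / 46 × 100 = -72.46%.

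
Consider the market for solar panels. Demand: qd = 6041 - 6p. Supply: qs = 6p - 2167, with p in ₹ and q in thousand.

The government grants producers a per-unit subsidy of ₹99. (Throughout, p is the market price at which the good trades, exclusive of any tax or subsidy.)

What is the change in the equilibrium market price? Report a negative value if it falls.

-49.5

Original equilibrium: 6041 - 6p = 6p - 2167 gives 8208 = 12p, so p = 684 and q = 1937.
Since sellers receive the price plus the subsidy, the effective supply curve becomes qs = 6p - 1573.
Equate the new curves: 6041 - 6p = 6p - 1573, giving 7614 = 12p, p = 634.5, q = 2234.
Δp = 634.5 − 684 = -49.5.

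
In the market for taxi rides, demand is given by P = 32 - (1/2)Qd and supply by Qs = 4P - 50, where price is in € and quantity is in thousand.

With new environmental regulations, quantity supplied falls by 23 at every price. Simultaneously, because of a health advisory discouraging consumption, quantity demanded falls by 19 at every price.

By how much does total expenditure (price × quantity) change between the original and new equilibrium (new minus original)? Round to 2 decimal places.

-382.56

Original equilibrium: 64 - 2P = 4P - 50 gives 114 = 6P, so P = 19 and Q = 26.
The shock moves the curves to Qd = 45 - 2P and Qs = 4P - 73.
New equilibrium: 45 - 2P = 4P - 73 ⇒ 118 = 6P ⇒ P = 59/3 ≈ 19.6667, Q = 17/3 ≈ 5.6667.
Expenditure moves from 19×26 = 494 to 19.6667×5.6667 = 111.4444; change = -382.56.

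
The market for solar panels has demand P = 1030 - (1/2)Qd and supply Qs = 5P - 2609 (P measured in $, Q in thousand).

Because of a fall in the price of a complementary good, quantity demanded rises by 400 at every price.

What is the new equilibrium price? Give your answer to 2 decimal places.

724.14

Original equilibrium: 2060 - 2P = 5P - 2609 gives 4669 = 7P, so P = 667 and Q = 726.
After the shift, demand is Qd = 2460 - 2P and supply is Qs = 5P - 2609.
Equate the new curves: 2460 - 2P = 5P - 2609, giving 5069 = 7P, P = 5069/7 ≈ 724.1429, Q = 7082/7 ≈ 1011.7143.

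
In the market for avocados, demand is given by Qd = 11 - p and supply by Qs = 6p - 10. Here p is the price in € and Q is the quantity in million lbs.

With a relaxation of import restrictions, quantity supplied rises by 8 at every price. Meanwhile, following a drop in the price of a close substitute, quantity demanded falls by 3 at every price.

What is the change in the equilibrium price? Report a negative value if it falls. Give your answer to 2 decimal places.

Initially, 11 - p = 6p - 10, so 21 = 7p and p = 3, Q = 8.
After the shift, demand is Qd = 8 - p and supply is Qs = 6p - 2.
New equilibrium: 8 - p = 6p - 2 ⇒ 10 = 7p ⇒ p = 10/7 ≈ 1.4286, Q = 46/7 ≈ 6.5714.
Δp = 1.4286 − 3 = -1.57.

-1.57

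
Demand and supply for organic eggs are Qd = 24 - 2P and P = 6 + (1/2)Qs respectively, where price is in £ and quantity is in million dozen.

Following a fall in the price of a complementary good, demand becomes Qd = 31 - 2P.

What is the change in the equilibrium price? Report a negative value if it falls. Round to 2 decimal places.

Solve the original market: 24 - 2P = 2P - 12, hence P = 9 and Q = 6.
With the change applied: demand Qd = 31 - 2P, supply Qs = 2P - 12.
Clearing the new market: 31 - 2P = 2P - 12, so P = 10.75 and Q = 9.5.
ΔP = 10.75 − 9 = +1.75.

+1.75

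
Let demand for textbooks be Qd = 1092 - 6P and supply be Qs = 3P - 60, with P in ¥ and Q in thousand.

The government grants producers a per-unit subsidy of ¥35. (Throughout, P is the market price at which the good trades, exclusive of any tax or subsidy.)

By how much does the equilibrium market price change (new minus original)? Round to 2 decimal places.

Initially, 1092 - 6P = 3P - 60, so 1152 = 9P and P = 128, Q = 324.
Since sellers receive the price plus the subsidy, the effective supply curve becomes Qs = 3P + 45.
Equate the new curves: 1092 - 6P = 3P + 45, giving 1047 = 9P, P = 349/3 ≈ 116.3333, Q = 394.
ΔP = 116.3333 − 128 = -11.67.

-11.67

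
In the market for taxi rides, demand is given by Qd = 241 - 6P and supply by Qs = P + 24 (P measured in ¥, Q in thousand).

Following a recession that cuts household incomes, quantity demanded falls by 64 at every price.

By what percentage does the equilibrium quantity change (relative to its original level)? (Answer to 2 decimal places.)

Original equilibrium: 241 - 6P = P + 24 gives 217 = 7P, so P = 31 and Q = 55.
With the change applied: demand Qd = 177 - 6P, supply Qs = P + 24.
Equate the new curves: 177 - 6P = P + 24, giving 153 = 7P, P = 153/7 ≈ 21.8571, Q = 321/7 ≈ 45.8571.
%ΔQ = (45.8571 − 55) / 55 × 100 = -16.62%.

-16.62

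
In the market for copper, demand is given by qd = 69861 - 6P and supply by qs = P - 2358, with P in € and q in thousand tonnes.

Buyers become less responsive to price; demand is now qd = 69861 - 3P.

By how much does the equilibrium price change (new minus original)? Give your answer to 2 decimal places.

+7737.75

Solve the original market: 69861 - 6P = P - 2358, hence P = 10317 and q = 7959.
The shock moves the curves to qd = 69861 - 3P and qs = P - 2358.
New equilibrium: 69861 - 3P = P - 2358 ⇒ 72219 = 4P ⇒ P = 18054.75, q = 15696.75.
ΔP = 18054.75 − 10317 = +7737.75.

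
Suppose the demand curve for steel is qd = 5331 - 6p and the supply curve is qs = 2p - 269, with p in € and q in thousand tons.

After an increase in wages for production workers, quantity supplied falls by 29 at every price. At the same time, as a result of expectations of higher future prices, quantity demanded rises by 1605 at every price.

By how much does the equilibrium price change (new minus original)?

Original equilibrium: 5331 - 6p = 2p - 269 gives 5600 = 8p, so p = 700 and q = 1131.
After the shift, demand is qd = 6936 - 6p and supply is qs = 2p - 298.
New equilibrium: 6936 - 6p = 2p - 298 ⇒ 7234 = 8p ⇒ p = 904.25, q = 1510.5.
Δp = 904.25 − 700 = +204.25.

+204.25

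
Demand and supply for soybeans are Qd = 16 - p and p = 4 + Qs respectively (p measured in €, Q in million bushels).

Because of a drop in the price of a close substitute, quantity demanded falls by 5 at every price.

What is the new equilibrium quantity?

3.5

Initially, 16 - p = p - 4, so 20 = 2p and p = 10, Q = 6.
The shock moves the curves to Qd = 11 - p and Qs = p - 4.
New equilibrium: 11 - p = p - 4 ⇒ 15 = 2p ⇒ p = 7.5, Q = 3.5.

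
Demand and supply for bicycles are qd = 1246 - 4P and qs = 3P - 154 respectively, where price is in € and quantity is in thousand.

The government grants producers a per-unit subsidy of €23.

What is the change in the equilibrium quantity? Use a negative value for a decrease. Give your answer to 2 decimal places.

Solve the original market: 1246 - 4P = 3P - 154, hence P = 200 and q = 446.
Since sellers receive the price plus the subsidy, the effective supply curve becomes qs = 3P - 85.
New equilibrium: 1246 - 4P = 3P - 85 ⇒ 1331 = 7P ⇒ P = 1331/7 ≈ 190.1429, q = 3398/7 ≈ 485.4286.
Δq = 485.4286 − 446 = +39.43.

+39.43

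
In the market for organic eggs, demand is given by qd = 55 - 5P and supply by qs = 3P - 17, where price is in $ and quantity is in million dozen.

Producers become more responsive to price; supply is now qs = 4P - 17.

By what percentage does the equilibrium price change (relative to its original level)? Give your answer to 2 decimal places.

Original equilibrium: 55 - 5P = 3P - 17 gives 72 = 8P, so P = 9 and q = 10.
After the shift, demand is qd = 55 - 5P and supply is qs = 4P - 17.
Setting them equal: 55 - 5P = 4P - 17 → 72 = 9P, so P = 8 and q = 15.
%ΔP = (8 − 9) / 9 × 100 = -11.11%.

-11.11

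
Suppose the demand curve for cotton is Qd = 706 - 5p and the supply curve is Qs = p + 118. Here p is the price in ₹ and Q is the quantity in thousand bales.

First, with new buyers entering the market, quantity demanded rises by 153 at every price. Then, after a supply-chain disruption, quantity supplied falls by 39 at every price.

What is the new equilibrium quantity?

Solve the original market: 706 - 5p = p + 118, hence p = 98 and Q = 216.
After the shift, demand is Qd = 859 - 5p and supply is Qs = p + 79.
Equate the new curves: 859 - 5p = p + 79, giving 780 = 6p, p = 130, Q = 209.

209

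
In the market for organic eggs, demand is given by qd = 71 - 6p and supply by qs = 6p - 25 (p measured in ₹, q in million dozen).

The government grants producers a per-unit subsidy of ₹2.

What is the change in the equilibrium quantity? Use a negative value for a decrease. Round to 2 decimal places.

Initially, 71 - 6p = 6p - 25, so 96 = 12p and p = 8, q = 23.
Since sellers receive the price plus the subsidy, the effective supply curve becomes qs = 6p - 13.
Setting them equal: 71 - 6p = 6p - 13 → 84 = 12p, so p = 7 and q = 29.
Δq = 29 − 23 = +6.00.

+6.00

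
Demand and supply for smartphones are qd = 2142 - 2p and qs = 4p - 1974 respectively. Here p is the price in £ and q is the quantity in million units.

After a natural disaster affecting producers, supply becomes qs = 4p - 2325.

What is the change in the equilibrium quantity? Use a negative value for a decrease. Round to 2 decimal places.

-117.00

Before the shock: 2142 - 2p = 4p - 1974 ⇒ 4116 = 6p ⇒ p = 686, q = 770.
The shock moves the curves to qd = 2142 - 2p and qs = 4p - 2325.
Clearing the new market: 2142 - 2p = 4p - 2325, so p = 744.5 and q = 653.
Δq = 653 − 770 = -117.00.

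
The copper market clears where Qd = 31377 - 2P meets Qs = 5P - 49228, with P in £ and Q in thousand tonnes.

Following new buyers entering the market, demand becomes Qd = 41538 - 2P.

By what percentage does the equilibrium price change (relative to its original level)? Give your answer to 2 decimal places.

+12.61

Solve the original market: 31377 - 2P = 5P - 49228, hence P = 11515 and Q = 8347.
The new curves are Qd = 41538 - 2P (demand) and Qs = 5P - 49228 (supply).
Equate the new curves: 41538 - 2P = 5P - 49228, giving 90766 = 7P, P = 90766/7 ≈ 12966.5714, Q = 109234/7 ≈ 15604.8571.
%ΔP = (12966.5714 − 11515) / 11515 × 100 = +12.61%.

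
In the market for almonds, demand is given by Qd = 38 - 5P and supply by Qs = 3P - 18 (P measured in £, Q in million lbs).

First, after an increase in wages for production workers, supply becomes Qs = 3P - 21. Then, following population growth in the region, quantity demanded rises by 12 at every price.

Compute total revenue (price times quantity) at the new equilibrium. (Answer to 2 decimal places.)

49.92

Original equilibrium: 38 - 5P = 3P - 18 gives 56 = 8P, so P = 7 and Q = 3.
With the change applied: demand Qd = 50 - 5P, supply Qs = 3P - 21.
New equilibrium: 50 - 5P = 3P - 21 ⇒ 71 = 8P ⇒ P = 8.875, Q = 5.625.
New expenditure = 8.875 × 5.625 = 49.92.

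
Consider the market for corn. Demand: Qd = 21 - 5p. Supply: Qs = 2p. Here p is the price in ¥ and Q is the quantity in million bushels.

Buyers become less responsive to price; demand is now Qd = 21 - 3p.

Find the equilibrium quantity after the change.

8.4

Initially, 21 - 5p = 2p, so 21 = 7p and p = 3, Q = 6.
After the shift, demand is Qd = 21 - 3p and supply is Qs = 2p.
New equilibrium: 21 - 3p = 2p ⇒ 21 = 5p ⇒ p = 4.2, Q = 8.4.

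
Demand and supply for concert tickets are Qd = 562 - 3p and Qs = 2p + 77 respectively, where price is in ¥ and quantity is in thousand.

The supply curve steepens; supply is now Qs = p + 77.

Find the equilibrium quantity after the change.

198.25

Original equilibrium: 562 - 3p = 2p + 77 gives 485 = 5p, so p = 97 and Q = 271.
After the shift, demand is Qd = 562 - 3p and supply is Qs = p + 77.
Clearing the new market: 562 - 3p = p + 77, so p = 121.25 and Q = 198.25.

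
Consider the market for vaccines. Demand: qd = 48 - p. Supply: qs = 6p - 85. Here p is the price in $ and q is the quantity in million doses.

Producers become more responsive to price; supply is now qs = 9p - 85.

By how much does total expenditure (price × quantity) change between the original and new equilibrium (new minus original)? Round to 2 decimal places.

-89.49

Original equilibrium: 48 - p = 6p - 85 gives 133 = 7p, so p = 19 and q = 29.
With the change applied: demand qd = 48 - p, supply qs = 9p - 85.
Clearing the new market: 48 - p = 9p - 85, so p = 13.3 and q = 34.7.
Expenditure moves from 19×29 = 551 to 13.3×34.7 = 461.51; change = -89.49.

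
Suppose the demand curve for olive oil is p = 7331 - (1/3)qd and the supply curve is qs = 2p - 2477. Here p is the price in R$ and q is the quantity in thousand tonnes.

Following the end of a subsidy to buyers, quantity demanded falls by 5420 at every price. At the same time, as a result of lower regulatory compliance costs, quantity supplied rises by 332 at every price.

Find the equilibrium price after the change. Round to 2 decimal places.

Before the shock: 21993 - 3p = 2p - 2477 ⇒ 24470 = 5p ⇒ p = 4894, q = 7311.
The new curves are qd = 16573 - 3p (demand) and qs = 2p - 2145 (supply).
Setting them equal: 16573 - 3p = 2p - 2145 → 18718 = 5p, so p = 3743.6 and q = 5342.2.

3743.60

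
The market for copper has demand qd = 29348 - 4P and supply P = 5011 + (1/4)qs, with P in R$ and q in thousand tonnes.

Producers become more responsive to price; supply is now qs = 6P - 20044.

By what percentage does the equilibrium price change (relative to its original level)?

-20

Solve the original market: 29348 - 4P = 4P - 20044, hence P = 6174 and q = 4652.
With the change applied: demand qd = 29348 - 4P, supply qs = 6P - 20044.
Clearing the new market: 29348 - 4P = 6P - 20044, so P = 4939.2 and q = 9591.2.
%ΔP = (4939.2 − 6174) / 6174 × 100 = -20%.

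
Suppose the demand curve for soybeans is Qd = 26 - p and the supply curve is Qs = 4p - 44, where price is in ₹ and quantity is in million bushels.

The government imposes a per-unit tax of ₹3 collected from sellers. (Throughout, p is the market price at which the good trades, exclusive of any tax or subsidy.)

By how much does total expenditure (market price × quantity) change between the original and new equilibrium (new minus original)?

Solve the original market: 26 - p = 4p - 44, hence p = 14 and Q = 12.
Since sellers keep the price net of the tax, the effective supply curve becomes Qs = 4p - 56.
Equate the new curves: 26 - p = 4p - 56, giving 82 = 5p, p = 16.4, Q = 9.6.
Expenditure moves from 14×12 = 168 to 16.4×9.6 = 157.44; change = -10.56.

-10.56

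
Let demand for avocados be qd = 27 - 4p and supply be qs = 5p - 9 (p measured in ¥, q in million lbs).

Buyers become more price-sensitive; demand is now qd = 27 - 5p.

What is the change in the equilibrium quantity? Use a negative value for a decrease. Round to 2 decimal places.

Initially, 27 - 4p = 5p - 9, so 36 = 9p and p = 4, q = 11.
With the change applied: demand qd = 27 - 5p, supply qs = 5p - 9.
Setting them equal: 27 - 5p = 5p - 9 → 36 = 10p, so p = 3.6 and q = 9.
Δq = 9 − 11 = -2.00.

-2.00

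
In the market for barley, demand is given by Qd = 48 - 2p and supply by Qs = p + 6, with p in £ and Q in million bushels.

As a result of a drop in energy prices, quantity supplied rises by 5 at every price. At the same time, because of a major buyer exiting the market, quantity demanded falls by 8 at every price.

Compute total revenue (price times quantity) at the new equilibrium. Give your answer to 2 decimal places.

199.78

Before the shock: 48 - 2p = p + 6 ⇒ 42 = 3p ⇒ p = 14, Q = 20.
The new curves are Qd = 40 - 2p (demand) and Qs = p + 11 (supply).
Equate the new curves: 40 - 2p = p + 11, giving 29 = 3p, p = 29/3 ≈ 9.6667, Q = 62/3 ≈ 20.6667.
New expenditure = 9.6667 × 20.6667 = 199.78.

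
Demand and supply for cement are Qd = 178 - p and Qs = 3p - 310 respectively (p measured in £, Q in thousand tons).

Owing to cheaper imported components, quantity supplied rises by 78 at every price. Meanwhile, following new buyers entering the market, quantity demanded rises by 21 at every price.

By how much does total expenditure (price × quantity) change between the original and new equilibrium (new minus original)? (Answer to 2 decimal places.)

+3000.19

Original equilibrium: 178 - p = 3p - 310 gives 488 = 4p, so p = 122 and Q = 56.
With the change applied: demand Qd = 199 - p, supply Qs = 3p - 232.
New equilibrium: 199 - p = 3p - 232 ⇒ 431 = 4p ⇒ p = 107.75, Q = 91.25.
Expenditure moves from 122×56 = 6832 to 107.75×91.25 = 9832.1875; change = +3000.19.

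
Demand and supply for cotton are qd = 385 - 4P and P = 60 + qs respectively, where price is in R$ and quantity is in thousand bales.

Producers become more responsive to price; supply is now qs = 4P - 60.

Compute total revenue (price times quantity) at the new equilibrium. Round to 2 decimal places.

Original equilibrium: 385 - 4P = P - 60 gives 445 = 5P, so P = 89 and q = 29.
The shock moves the curves to qd = 385 - 4P and qs = 4P - 60.
Equate the new curves: 385 - 4P = 4P - 60, giving 445 = 8P, P = 55.625, q = 162.5.
New expenditure = 55.625 × 162.5 = 9039.06.

9039.06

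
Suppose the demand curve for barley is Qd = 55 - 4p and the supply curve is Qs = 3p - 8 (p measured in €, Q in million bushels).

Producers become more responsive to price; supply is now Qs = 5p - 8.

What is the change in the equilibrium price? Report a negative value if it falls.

-2

Original equilibrium: 55 - 4p = 3p - 8 gives 63 = 7p, so p = 9 and Q = 19.
With the change applied: demand Qd = 55 - 4p, supply Qs = 5p - 8.
Setting them equal: 55 - 4p = 5p - 8 → 63 = 9p, so p = 7 and Q = 27.
Δp = 7 − 9 = -2.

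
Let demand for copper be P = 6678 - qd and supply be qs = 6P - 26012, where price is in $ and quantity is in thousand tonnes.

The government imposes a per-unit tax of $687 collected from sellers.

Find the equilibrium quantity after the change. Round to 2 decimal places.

Solve the original market: 6678 - P = 6P - 26012, hence P = 4670 and q = 2008.
Since sellers keep the price net of the tax, the effective supply curve becomes qs = 6P - 30134.
Clearing the new market: 6678 - P = 6P - 30134, so P = 36812/7 ≈ 5258.8571 and q = 9934/7 ≈ 1419.1429.

1419.14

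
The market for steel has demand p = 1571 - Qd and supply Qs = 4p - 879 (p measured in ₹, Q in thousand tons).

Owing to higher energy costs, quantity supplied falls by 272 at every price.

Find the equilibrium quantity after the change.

1026.6

Initially, 1571 - p = 4p - 879, so 2450 = 5p and p = 490, Q = 1081.
After the shift, demand is Qd = 1571 - p and supply is Qs = 4p - 1151.
Equate the new curves: 1571 - p = 4p - 1151, giving 2722 = 5p, p = 544.4, Q = 1026.6.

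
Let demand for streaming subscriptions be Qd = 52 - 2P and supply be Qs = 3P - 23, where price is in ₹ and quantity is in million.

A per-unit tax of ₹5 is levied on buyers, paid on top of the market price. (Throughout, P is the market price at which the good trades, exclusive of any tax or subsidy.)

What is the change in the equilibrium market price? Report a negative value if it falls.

-2

Original equilibrium: 52 - 2P = 3P - 23 gives 75 = 5P, so P = 15 and Q = 22.
Since buyers pay the price plus the tax, the effective demand curve becomes Qd = 42 - 2P.
Equate the new curves: 42 - 2P = 3P - 23, giving 65 = 5P, P = 13, Q = 16.
ΔP = 13 − 15 = -2.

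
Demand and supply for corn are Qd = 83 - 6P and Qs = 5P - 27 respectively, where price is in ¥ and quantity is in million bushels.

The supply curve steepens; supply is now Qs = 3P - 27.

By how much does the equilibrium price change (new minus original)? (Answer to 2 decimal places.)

+2.22

Initially, 83 - 6P = 5P - 27, so 110 = 11P and P = 10, Q = 23.
With the change applied: demand Qd = 83 - 6P, supply Qs = 3P - 27.
Clearing the new market: 83 - 6P = 3P - 27, so P = 110/9 ≈ 12.2222 and Q = 29/3 ≈ 9.6667.
ΔP = 12.2222 − 10 = +2.22.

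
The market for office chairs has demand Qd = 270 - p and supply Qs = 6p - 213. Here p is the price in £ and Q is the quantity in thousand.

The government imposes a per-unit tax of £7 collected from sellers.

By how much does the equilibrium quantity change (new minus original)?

Original equilibrium: 270 - p = 6p - 213 gives 483 = 7p, so p = 69 and Q = 201.
Since sellers keep the price net of the tax, the effective supply curve becomes Qs = 6p - 255.
New equilibrium: 270 - p = 6p - 255 ⇒ 525 = 7p ⇒ p = 75, Q = 195.
ΔQ = 195 − 201 = -6.

-6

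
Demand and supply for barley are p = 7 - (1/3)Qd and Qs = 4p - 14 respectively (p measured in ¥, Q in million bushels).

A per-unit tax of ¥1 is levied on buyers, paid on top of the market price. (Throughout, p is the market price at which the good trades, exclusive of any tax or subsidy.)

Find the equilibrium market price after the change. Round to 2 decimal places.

Original equilibrium: 21 - 3p = 4p - 14 gives 35 = 7p, so p = 5 and Q = 6.
Since buyers pay the price plus the tax, the effective demand curve becomes Qd = 18 - 3p.
Equate the new curves: 18 - 3p = 4p - 14, giving 32 = 7p, p = 32/7 ≈ 4.5714, Q = 30/7 ≈ 4.2857.

4.57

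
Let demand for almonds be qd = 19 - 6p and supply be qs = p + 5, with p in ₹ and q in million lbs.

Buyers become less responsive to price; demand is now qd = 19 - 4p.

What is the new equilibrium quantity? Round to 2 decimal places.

7.80

Initially, 19 - 6p = p + 5, so 14 = 7p and p = 2, q = 7.
With the change applied: demand qd = 19 - 4p, supply qs = p + 5.
New equilibrium: 19 - 4p = p + 5 ⇒ 14 = 5p ⇒ p = 2.8, q = 7.8.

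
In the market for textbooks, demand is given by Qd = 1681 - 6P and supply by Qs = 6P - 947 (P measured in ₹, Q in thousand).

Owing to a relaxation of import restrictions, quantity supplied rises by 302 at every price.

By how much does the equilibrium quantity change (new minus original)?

+151

Before the shock: 1681 - 6P = 6P - 947 ⇒ 2628 = 12P ⇒ P = 219, Q = 367.
The shock moves the curves to Qd = 1681 - 6P and Qs = 6P - 645.
Setting them equal: 1681 - 6P = 6P - 645 → 2326 = 12P, so P = 1163/6 ≈ 193.8333 and Q = 518.
ΔQ = 518 − 367 = +151.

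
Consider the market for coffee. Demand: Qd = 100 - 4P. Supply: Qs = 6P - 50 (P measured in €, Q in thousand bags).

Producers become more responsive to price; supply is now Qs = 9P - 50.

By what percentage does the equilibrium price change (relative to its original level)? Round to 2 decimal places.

-23.08

Initially, 100 - 4P = 6P - 50, so 150 = 10P and P = 15, Q = 40.
The new curves are Qd = 100 - 4P (demand) and Qs = 9P - 50 (supply).
Equate the new curves: 100 - 4P = 9P - 50, giving 150 = 13P, P = 150/13 ≈ 11.5385, Q = 700/13 ≈ 53.8462.
%ΔP = (11.5385 − 15) / 15 × 100 = -23.08%.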